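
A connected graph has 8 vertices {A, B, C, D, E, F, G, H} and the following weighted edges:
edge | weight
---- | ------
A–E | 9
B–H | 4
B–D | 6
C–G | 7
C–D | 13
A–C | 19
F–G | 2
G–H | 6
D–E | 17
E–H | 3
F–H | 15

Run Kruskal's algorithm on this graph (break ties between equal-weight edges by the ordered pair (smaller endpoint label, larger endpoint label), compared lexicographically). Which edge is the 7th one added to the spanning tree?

Kruskal's algorithm — process edges by increasing weight (ties by edge label):
F–G (2): add — endpoints in different components.
E–H (3): add — endpoints in different components.
B–H (4): add — endpoints in different components.
B–D (6): add — endpoints in different components.
G–H (6): add — endpoints in different components.
C–G (7): add — endpoints in different components.
A–E (9): add — endpoints in different components.
The 7th edge added is A–E.

A-E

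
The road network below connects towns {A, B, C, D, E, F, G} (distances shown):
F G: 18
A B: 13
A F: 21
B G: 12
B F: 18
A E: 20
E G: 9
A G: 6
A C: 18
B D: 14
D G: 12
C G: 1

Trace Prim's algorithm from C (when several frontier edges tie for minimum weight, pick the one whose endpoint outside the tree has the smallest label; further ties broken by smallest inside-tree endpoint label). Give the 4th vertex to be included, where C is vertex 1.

Grow the tree from C using Prim:
Step 1: frontier [C G 1, A C 18] → take C G (1); add G.
Step 2: frontier [A C 18, A G 6, E G 9, B G 12, D G 12, F G 18] → take A G (6); add A.
Step 3: frontier [A B 13, A E 20, A F 21, E G 9, B G 12, D G 12, F G 18] → take E G (9); add E.
Step 4: frontier [A B 13, A F 21, B G 12, D G 12, F G 18] → take B G (12); add B.
Step 5: frontier [A F 21, B D 14, B F 18, D G 12, F G 18] → take D G (12); add D.
Step 6: frontier [A F 21, B F 18, F G 18] → take B F (18); add F.
Vertex order: C, G, A, E, B, D, F. The 4th vertex is E.

E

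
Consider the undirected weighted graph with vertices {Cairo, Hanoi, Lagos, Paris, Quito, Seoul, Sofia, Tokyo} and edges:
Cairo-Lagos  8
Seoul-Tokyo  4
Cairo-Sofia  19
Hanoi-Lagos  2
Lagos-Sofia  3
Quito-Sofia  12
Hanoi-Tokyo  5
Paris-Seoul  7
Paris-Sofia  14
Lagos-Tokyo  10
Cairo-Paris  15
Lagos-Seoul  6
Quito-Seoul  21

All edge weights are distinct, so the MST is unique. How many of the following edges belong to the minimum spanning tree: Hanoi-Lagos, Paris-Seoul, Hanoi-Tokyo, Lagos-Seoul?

Kruskal's algorithm — process edges by increasing weight (ties by edge label):
Hanoi-Lagos (2): add — endpoints in different components.
Lagos-Sofia (3): add — endpoints in different components.
Seoul-Tokyo (4): add — endpoints in different components.
Hanoi-Tokyo (5): add — endpoints in different components.
Lagos-Seoul (6): skip — Lagos and Seoul already connected.
Paris-Seoul (7): add — endpoints in different components.
Cairo-Lagos (8): add — endpoints in different components.
Lagos-Tokyo (10): skip — Lagos and Tokyo already connected.
Quito-Sofia (12): add — endpoints in different components.
MST edge set: {Hanoi-Lagos, Lagos-Sofia, Seoul-Tokyo, Hanoi-Tokyo, Paris-Seoul, Cairo-Lagos, Quito-Sofia}.
Of the listed edges, {Hanoi-Lagos, Paris-Seoul, Hanoi-Tokyo} are in the MST → 3.

3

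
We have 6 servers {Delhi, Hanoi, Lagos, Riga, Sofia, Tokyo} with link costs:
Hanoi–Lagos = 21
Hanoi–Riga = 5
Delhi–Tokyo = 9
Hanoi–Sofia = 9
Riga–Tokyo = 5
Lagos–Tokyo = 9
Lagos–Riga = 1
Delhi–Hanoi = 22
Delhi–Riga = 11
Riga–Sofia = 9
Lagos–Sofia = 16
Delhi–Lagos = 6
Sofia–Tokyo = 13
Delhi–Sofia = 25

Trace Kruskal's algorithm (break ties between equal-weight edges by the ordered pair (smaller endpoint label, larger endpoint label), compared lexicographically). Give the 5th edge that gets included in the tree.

Sort edges by weight, then run Kruskal:
Lagos–Riga (1): add — endpoints in different components.
Hanoi–Riga (5): add — endpoints in different components.
Riga–Tokyo (5): add — endpoints in different components.
Delhi–Lagos (6): add — endpoints in different components.
Delhi–Tokyo (9): skip — Delhi and Tokyo already connected.
Hanoi–Sofia (9): add — endpoints in different components.
The 5th edge added is Hanoi–Sofia.

Hanoi-Sofia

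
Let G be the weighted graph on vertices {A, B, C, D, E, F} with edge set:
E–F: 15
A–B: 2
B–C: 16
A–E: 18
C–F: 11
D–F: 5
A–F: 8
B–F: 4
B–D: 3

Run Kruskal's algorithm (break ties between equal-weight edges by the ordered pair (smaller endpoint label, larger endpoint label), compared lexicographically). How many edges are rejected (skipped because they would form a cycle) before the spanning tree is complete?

2

Kruskal: consider edges lightest-first.
A–B (2): add — endpoints in different components.
B–D (3): add — endpoints in different components.
B–F (4): add — endpoints in different components.
D–F (5): skip — D and F already connected.
A–F (8): skip — A and F already connected.
C–F (11): add — endpoints in different components.
E–F (15): add — endpoints in different components.
Edges rejected before the tree was complete: 2.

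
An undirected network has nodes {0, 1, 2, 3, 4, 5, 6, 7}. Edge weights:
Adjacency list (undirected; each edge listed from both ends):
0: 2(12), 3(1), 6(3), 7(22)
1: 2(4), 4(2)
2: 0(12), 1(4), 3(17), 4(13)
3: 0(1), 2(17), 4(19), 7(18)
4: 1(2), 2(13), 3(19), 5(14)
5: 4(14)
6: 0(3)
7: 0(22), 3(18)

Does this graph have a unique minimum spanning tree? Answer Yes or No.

Yes

Sort edges by weight, then run Kruskal:
0-3 (1): add — endpoints in different components.
1-4 (2): add — endpoints in different components.
0-6 (3): add — endpoints in different components.
1-2 (4): add — endpoints in different components.
0-2 (12): add — endpoints in different components.
2-4 (13): skip — 2 and 4 already connected.
4-5 (14): add — endpoints in different components.
2-3 (17): skip — 2 and 3 already connected.
3-7 (18): add — endpoints in different components.
Every non-tree edge has weight strictly greater than the heaviest edge on the tree path between its endpoints, so the MST is unique.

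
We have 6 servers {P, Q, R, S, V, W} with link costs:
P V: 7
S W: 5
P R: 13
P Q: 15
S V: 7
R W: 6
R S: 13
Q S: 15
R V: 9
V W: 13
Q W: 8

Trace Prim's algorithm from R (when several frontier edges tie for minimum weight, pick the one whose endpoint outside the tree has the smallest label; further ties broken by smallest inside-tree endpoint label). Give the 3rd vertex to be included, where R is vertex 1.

S

Grow the tree from R using Prim:
Step 1: frontier [R W 6, R V 9, P R 13, R S 13] → take R W (6); add W.
Step 2: frontier [R V 9, P R 13, R S 13, S W 5, Q W 8, V W 13] → take S W (5); add S.
Step 3: frontier [R V 9, P R 13, S V 7, Q S 15, Q W 8, V W 13] → take S V (7); add V.
Step 4: frontier [P R 13, Q S 15, P V 7, Q W 8] → take P V (7); add P.
Step 5: frontier [P Q 15, Q S 15, Q W 8] → take Q W (8); add Q.
Vertex order: R, W, S, V, P, Q. The 3rd vertex is S.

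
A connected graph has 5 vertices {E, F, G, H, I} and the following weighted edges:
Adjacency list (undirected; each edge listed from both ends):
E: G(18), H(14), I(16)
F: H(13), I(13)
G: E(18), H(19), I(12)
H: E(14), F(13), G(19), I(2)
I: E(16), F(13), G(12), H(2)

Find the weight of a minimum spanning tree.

Prim, starting at I.
Step 1: cheapest edge leaving the tree is H-I (2); add H.
Step 2: cheapest edge leaving the tree is G-I (12); add G.
Step 3: cheapest edge leaving the tree is F-H (13); add F.
Step 4: cheapest edge leaving the tree is E-H (14); add E.
MST edges: H-I, G-I, F-H, E-H; total weight 2+12+13+14 = 41.

41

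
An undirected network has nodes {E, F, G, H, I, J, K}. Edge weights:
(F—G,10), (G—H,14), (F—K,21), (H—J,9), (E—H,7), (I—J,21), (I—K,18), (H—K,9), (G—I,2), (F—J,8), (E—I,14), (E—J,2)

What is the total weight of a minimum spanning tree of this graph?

38

Prim, starting at E.
Step 1: frontier [E—J 2, E—H 7, E—I 14] → take E—J (2); add J.
Step 2: frontier [E—H 7, E—I 14, F—J 8, H—J 9, I—J 21] → take E—H (7); add H.
Step 3: frontier [E—I 14, H—K 9, G—H 14, F—J 8, I—J 21] → take F—J (8); add F.
Step 4: frontier [E—I 14, F—G 10, F—K 21, H—K 9, G—H 14, I—J 21] → take H—K (9); add K.
Step 5: frontier [E—I 14, F—G 10, G—H 14, I—J 21, I—K 18] → take F—G (10); add G.
Step 6: frontier [E—I 14, G—I 2, I—J 21, I—K 18] → take G—I (2); add I.
MST edges: E—J, E—H, F—J, H—K, F—G, G—I; total weight 2+7+8+9+10+2 = 38.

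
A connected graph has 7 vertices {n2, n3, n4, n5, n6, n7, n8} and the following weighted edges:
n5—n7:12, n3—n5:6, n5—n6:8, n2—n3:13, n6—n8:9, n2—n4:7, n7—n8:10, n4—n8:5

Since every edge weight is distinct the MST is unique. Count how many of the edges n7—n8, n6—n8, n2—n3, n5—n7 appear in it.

2

Kruskal's algorithm — process edges by increasing weight (ties by edge label):
n4—n8 (5): add. Components now {n7} {n4,n8} {n5} {n6} {n2} {n3}
n3—n5 (6): add. Components now {n7} {n4,n8} {n3,n5} {n6} {n2}
n2—n4 (7): add. Components now {n7} {n2,n4,n8} {n3,n5} {n6}
n5—n6 (8): add. Components now {n7} {n2,n4,n8} {n3,n5,n6}
n6—n8 (9): add. Components now {n7} {n2,n3,n4,n5,n6,n8}
n7—n8 (10): add. Components now {n2,n3,n4,n5,n6,n7,n8}
MST edge set: {n4—n8, n3—n5, n2—n4, n5—n6, n6—n8, n7—n8}.
Of the listed edges, {n7—n8, n6—n8} are in the MST → 2.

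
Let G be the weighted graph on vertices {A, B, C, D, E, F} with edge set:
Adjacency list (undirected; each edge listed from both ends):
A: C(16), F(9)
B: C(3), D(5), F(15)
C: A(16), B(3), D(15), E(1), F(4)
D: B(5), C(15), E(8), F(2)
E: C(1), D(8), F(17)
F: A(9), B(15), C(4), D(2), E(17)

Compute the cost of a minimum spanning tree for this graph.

19

Kruskal's algorithm — process edges by increasing weight (ties by edge label):
C E (1): add — endpoints in different components.
D F (2): add — endpoints in different components.
B C (3): add — endpoints in different components.
C F (4): add — endpoints in different components.
B D (5): skip — B and D already connected.
D E (8): skip — D and E already connected.
A F (9): add — endpoints in different components.
MST edges: C E, D F, B C, C F, A F; total weight 1+2+3+4+9 = 19.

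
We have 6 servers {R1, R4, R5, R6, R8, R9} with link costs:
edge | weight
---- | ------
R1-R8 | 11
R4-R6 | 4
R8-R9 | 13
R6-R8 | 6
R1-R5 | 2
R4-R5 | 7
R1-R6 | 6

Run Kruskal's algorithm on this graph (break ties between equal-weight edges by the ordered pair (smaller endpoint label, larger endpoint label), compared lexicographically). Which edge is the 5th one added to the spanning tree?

R8-R9

Kruskal: consider edges lightest-first.
R1-R5 (2): add — endpoints in different components.
R4-R6 (4): add — endpoints in different components.
R1-R6 (6): add — endpoints in different components.
R6-R8 (6): add — endpoints in different components.
R4-R5 (7): skip — R4 and R5 already connected.
R1-R8 (11): skip — R1 and R8 already connected.
R8-R9 (13): add — endpoints in different components.
The 5th edge added is R8-R9.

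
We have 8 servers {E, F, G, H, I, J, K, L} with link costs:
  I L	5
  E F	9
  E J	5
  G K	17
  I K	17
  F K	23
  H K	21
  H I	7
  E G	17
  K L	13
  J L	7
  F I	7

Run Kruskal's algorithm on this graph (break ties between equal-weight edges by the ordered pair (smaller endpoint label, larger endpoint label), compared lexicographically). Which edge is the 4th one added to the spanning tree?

Kruskal: consider edges lightest-first.
E J (5): add — endpoints in different components.
I L (5): add — endpoints in different components.
F I (7): add — endpoints in different components.
H I (7): add — endpoints in different components.
J L (7): add — endpoints in different components.
E F (9): skip — E and F already connected.
K L (13): add — endpoints in different components.
E G (17): add — endpoints in different components.
The 4th edge added is H I.

H-I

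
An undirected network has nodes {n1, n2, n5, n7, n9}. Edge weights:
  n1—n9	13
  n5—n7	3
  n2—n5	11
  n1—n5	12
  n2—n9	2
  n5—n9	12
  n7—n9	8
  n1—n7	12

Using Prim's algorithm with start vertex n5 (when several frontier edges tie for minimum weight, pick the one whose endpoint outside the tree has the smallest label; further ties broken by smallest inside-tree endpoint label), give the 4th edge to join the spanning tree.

n1-n5

Grow the tree from n5 using Prim:
Step 1: frontier [n5—n7 3, n2—n5 11, n1—n5 12, n5—n9 12] → take n5—n7 (3); add n7.
Step 2: frontier [n2—n5 11, n1—n5 12, n5—n9 12, n7—n9 8, n1—n7 12] → take n7—n9 (8); add n9.
Step 3: frontier [n2—n5 11, n1—n5 12, n1—n7 12, n2—n9 2, n1—n9 13] → take n2—n9 (2); add n2.
Step 4: frontier [n1—n5 12, n1—n7 12, n1—n9 13] → take n1—n5 (12); add n1.
The 4th edge added is n1—n5.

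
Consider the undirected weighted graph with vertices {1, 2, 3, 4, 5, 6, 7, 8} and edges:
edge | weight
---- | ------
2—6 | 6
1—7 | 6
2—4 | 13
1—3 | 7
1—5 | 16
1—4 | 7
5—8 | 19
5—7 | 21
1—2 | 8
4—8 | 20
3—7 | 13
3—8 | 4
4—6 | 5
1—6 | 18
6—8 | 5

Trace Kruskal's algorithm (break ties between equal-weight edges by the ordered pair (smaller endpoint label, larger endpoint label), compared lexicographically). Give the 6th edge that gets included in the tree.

Kruskal's algorithm — process edges by increasing weight (ties by edge label):
3—8 (4): add — endpoints in different components.
4—6 (5): add — endpoints in different components.
6—8 (5): add — endpoints in different components.
1—7 (6): add — endpoints in different components.
2—6 (6): add — endpoints in different components.
1—3 (7): add — endpoints in different components.
1—4 (7): skip — 1 and 4 already connected.
1—2 (8): skip — 1 and 2 already connected.
2—4 (13): skip — 2 and 4 already connected.
3—7 (13): skip — 3 and 7 already connected.
1—5 (16): add — endpoints in different components.
The 6th edge added is 1—3.

1-3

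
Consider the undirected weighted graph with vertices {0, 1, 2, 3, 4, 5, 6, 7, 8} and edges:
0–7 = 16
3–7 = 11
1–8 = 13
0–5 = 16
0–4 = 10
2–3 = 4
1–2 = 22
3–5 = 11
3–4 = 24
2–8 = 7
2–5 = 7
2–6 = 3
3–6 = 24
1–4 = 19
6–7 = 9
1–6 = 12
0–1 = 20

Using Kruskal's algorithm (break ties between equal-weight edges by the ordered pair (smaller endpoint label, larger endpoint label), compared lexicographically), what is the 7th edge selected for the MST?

Kruskal's algorithm — process edges by increasing weight (ties by edge label):
2–6 (3): add — endpoints in different components.
2–3 (4): add — endpoints in different components.
2–5 (7): add — endpoints in different components.
2–8 (7): add — endpoints in different components.
6–7 (9): add — endpoints in different components.
0–4 (10): add — endpoints in different components.
3–5 (11): skip — 3 and 5 already connected.
3–7 (11): skip — 3 and 7 already connected.
1–6 (12): add — endpoints in different components.
1–8 (13): skip — 1 and 8 already connected.
0–5 (16): add — endpoints in different components.
The 7th edge added is 1–6.

1-6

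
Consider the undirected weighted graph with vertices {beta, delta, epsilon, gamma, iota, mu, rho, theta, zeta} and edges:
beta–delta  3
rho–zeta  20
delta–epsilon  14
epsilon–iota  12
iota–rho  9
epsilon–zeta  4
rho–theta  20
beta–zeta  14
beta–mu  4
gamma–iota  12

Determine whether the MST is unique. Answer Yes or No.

Sort edges by weight, then run Kruskal:
beta–delta (3): add — endpoints in different components.
beta–mu (4): add — endpoints in different components.
epsilon–zeta (4): add — endpoints in different components.
iota–rho (9): add — endpoints in different components.
epsilon–iota (12): add — endpoints in different components.
gamma–iota (12): add — endpoints in different components.
beta–zeta (14): add — endpoints in different components.
delta–epsilon (14): skip — epsilon and delta already connected.
rho–theta (20): add — endpoints in different components.
Non-tree edge delta–epsilon has weight 14, equal to the heaviest edge on its tree cycle — swapping gives another MST of the same weight. Not unique.

No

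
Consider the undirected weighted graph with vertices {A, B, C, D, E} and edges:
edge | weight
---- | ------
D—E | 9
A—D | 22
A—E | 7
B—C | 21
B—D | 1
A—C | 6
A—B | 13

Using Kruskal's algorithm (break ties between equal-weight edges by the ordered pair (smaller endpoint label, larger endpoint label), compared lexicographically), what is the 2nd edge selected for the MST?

Sort edges by weight, then run Kruskal:
B—D (1): add. Components now {A} {B,D} {C} {E}
A—C (6): add. Components now {A,C} {B,D} {E}
A—E (7): add. Components now {A,C,E} {B,D}
D—E (9): add. Components now {A,B,C,D,E}
The 2nd edge added is A—C.

A-C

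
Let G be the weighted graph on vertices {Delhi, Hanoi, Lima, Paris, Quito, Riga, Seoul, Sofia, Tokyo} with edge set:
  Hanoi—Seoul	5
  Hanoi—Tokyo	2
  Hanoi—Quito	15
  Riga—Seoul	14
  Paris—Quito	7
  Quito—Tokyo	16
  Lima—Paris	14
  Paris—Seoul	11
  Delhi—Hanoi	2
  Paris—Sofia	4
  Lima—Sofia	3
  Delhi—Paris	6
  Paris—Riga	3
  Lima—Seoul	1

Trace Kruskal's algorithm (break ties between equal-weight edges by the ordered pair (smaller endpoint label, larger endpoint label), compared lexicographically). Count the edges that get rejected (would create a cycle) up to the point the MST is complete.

Kruskal: consider edges lightest-first.
Lima—Seoul (1): add — endpoints in different components.
Delhi—Hanoi (2): add — endpoints in different components.
Hanoi—Tokyo (2): add — endpoints in different components.
Lima—Sofia (3): add — endpoints in different components.
Paris—Riga (3): add — endpoints in different components.
Paris—Sofia (4): add — endpoints in different components.
Hanoi—Seoul (5): add — endpoints in different components.
Delhi—Paris (6): skip — Delhi and Paris already connected.
Paris—Quito (7): add — endpoints in different components.
Edges rejected before the tree was complete: 1.

1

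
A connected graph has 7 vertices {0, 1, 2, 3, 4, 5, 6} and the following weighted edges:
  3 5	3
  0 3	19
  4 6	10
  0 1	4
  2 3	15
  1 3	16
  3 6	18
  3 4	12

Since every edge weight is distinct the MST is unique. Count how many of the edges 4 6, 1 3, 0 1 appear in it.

Kruskal: consider edges lightest-first.
3 5 (3): add. Components now {0} {1} {2} {3,5} {4} {6}
0 1 (4): add. Components now {0,1} {2} {3,5} {4} {6}
4 6 (10): add. Components now {0,1} {2} {3,5} {4,6}
3 4 (12): add. Components now {0,1} {2} {3,4,5,6}
2 3 (15): add. Components now {0,1} {2,3,4,5,6}
1 3 (16): add. Components now {0,1,2,3,4,5,6}
MST edge set: {3 5, 0 1, 4 6, 3 4, 2 3, 1 3}.
Of the listed edges, {4 6, 1 3, 0 1} are in the MST → 3.

3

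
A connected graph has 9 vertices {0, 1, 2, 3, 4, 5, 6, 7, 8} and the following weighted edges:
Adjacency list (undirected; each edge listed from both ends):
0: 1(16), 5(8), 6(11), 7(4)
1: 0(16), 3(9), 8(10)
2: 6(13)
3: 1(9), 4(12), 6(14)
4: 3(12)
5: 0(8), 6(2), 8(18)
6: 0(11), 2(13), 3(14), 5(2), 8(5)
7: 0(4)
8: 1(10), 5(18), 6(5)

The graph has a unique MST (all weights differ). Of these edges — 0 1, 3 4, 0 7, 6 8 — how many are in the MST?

Sort edges by weight, then run Kruskal:
5 6 (2): add — endpoints in different components.
0 7 (4): add — endpoints in different components.
6 8 (5): add — endpoints in different components.
0 5 (8): add — endpoints in different components.
1 3 (9): add — endpoints in different components.
1 8 (10): add — endpoints in different components.
0 6 (11): skip — 0 and 6 already connected.
3 4 (12): add — endpoints in different components.
2 6 (13): add — endpoints in different components.
MST edge set: {5 6, 0 7, 6 8, 0 5, 1 3, 1 8, 3 4, 2 6}.
Of the listed edges, {3 4, 0 7, 6 8} are in the MST → 3.

3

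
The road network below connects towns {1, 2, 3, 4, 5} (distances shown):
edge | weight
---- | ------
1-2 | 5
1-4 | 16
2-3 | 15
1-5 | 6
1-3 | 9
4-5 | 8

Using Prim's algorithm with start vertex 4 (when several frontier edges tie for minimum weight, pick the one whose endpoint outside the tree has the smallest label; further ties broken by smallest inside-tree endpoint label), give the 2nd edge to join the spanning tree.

1-5

Prim, starting at 4.
Step 1: frontier [4-5 8, 1-4 16] → take 4-5 (8); add 5.
Step 2: frontier [1-4 16, 1-5 6] → take 1-5 (6); add 1.
Step 3: frontier [1-2 5, 1-3 9] → take 1-2 (5); add 2.
Step 4: frontier [1-3 9, 2-3 15] → take 1-3 (9); add 3.
The 2nd edge added is 1-5.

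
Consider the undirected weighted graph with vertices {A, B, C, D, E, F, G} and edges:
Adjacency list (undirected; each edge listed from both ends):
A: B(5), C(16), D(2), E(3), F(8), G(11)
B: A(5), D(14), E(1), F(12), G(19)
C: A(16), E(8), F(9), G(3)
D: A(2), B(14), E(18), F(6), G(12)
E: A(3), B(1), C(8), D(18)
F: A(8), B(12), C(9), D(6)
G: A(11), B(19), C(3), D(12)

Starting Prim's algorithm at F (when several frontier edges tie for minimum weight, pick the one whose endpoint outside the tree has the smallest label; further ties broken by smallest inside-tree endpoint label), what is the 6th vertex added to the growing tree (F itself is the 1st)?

C

Grow the tree from F using Prim:
Step 1: cheapest edge leaving the tree is D F (6); add D.
Step 2: cheapest edge leaving the tree is A D (2); add A.
Step 3: cheapest edge leaving the tree is A E (3); add E.
Step 4: cheapest edge leaving the tree is B E (1); add B.
Step 5: cheapest edge leaving the tree is C E (8); add C.
Step 6: cheapest edge leaving the tree is C G (3); add G.
Vertex order: F, D, A, E, B, C, G. The 6th vertex is C.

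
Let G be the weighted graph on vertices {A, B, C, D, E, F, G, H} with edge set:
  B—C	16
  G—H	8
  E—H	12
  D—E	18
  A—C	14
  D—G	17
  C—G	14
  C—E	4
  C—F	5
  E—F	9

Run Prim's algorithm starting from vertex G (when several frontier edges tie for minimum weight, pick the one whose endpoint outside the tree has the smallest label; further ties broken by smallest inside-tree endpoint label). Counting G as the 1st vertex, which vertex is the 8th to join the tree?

Prim's algorithm from G:
Step 1: cheapest edge leaving the tree is G—H (8); add H.
Step 2: cheapest edge leaving the tree is E—H (12); add E.
Step 3: cheapest edge leaving the tree is C—E (4); add C.
Step 4: cheapest edge leaving the tree is C—F (5); add F.
Step 5: cheapest edge leaving the tree is A—C (14); add A.
Step 6: cheapest edge leaving the tree is B—C (16); add B.
Step 7: cheapest edge leaving the tree is D—G (17); add D.
Vertex order: G, H, E, C, F, A, B, D. The 8th vertex is D.

D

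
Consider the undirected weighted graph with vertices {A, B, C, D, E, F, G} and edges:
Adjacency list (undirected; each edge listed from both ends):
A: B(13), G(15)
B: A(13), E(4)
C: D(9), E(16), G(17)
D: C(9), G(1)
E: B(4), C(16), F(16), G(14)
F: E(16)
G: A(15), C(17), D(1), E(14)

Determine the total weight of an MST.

Grow the tree from C using Prim:
Step 1: cheapest edge leaving the tree is C–D (9); add D.
Step 2: cheapest edge leaving the tree is D–G (1); add G.
Step 3: cheapest edge leaving the tree is E–G (14); add E.
Step 4: cheapest edge leaving the tree is B–E (4); add B.
Step 5: cheapest edge leaving the tree is A–B (13); add A.
Step 6: cheapest edge leaving the tree is E–F (16); add F.
MST edges: C–D, D–G, E–G, B–E, A–B, E–F; total weight 9+1+14+4+13+16 = 57.

57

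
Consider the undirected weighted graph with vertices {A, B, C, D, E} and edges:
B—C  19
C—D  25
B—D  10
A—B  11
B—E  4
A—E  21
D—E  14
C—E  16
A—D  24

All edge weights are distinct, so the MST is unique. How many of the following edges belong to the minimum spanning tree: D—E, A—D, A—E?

0

Sort edges by weight, then run Kruskal:
B—E (4): add. Components now {A} {B,E} {C} {D}
B—D (10): add. Components now {A} {B,D,E} {C}
A—B (11): add. Components now {A,B,D,E} {C}
D—E (14): skip — D and E already connected.
C—E (16): add. Components now {A,B,C,D,E}
MST edge set: {B—E, B—D, A—B, C—E}.
Of the listed edges, {} are in the MST → 0.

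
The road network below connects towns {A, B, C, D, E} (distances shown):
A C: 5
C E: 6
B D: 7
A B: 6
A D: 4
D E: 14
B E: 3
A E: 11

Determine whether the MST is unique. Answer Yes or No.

No

Sort edges by weight, then run Kruskal:
B E (3): add. Components now {A} {B,E} {C} {D}
A D (4): add. Components now {A,D} {B,E} {C}
A C (5): add. Components now {A,C,D} {B,E}
A B (6): add. Components now {A,B,C,D,E}
Non-tree edge C E has weight 6, equal to the heaviest edge on its tree cycle — swapping gives another MST of the same weight. Not unique.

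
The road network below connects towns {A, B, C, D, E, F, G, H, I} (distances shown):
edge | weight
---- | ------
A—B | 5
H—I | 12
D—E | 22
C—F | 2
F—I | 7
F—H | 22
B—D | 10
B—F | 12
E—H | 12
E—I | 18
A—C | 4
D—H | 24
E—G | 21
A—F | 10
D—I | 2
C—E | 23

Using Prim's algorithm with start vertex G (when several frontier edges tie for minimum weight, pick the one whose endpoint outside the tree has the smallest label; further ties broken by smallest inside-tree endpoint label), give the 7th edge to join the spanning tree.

Prim, starting at G.
Step 1: cheapest edge leaving the tree is E—G (21); add E.
Step 2: cheapest edge leaving the tree is E—H (12); add H.
Step 3: cheapest edge leaving the tree is H—I (12); add I.
Step 4: cheapest edge leaving the tree is D—I (2); add D.
Step 5: cheapest edge leaving the tree is F—I (7); add F.
Step 6: cheapest edge leaving the tree is C—F (2); add C.
Step 7: cheapest edge leaving the tree is A—C (4); add A.
Step 8: cheapest edge leaving the tree is A—B (5); add B.
The 7th edge added is A—C.

A-C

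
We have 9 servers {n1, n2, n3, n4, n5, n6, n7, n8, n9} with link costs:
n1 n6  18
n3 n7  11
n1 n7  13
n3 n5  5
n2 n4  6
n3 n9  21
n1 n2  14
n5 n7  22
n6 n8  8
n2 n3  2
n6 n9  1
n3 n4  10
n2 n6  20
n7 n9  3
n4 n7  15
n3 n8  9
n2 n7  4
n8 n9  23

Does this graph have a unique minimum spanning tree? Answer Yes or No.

Yes

Kruskal's algorithm — process edges by increasing weight (ties by edge label):
n6 n9 (1): add — endpoints in different components.
n2 n3 (2): add — endpoints in different components.
n7 n9 (3): add — endpoints in different components.
n2 n7 (4): add — endpoints in different components.
n3 n5 (5): add — endpoints in different components.
n2 n4 (6): add — endpoints in different components.
n6 n8 (8): add — endpoints in different components.
n3 n8 (9): skip — n8 and n3 already connected.
n3 n4 (10): skip — n4 and n3 already connected.
n3 n7 (11): skip — n7 and n3 already connected.
n1 n7 (13): add — endpoints in different components.
Every non-tree edge has weight strictly greater than the heaviest edge on the tree path between its endpoints, so the MST is unique.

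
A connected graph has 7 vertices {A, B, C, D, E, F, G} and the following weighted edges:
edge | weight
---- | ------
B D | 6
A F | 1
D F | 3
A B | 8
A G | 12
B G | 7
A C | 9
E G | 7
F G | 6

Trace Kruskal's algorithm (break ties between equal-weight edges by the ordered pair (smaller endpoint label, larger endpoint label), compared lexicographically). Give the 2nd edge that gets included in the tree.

D-F

Kruskal: consider edges lightest-first.
A F (1): add. Components now {A,F} {B} {C} {D} {E} {G}
D F (3): add. Components now {A,D,F} {B} {C} {E} {G}
B D (6): add. Components now {A,B,D,F} {C} {E} {G}
F G (6): add. Components now {A,B,D,F,G} {C} {E}
B G (7): skip — B and G already connected.
E G (7): add. Components now {A,B,D,E,F,G} {C}
A B (8): skip — A and B already connected.
A C (9): add. Components now {A,B,C,D,E,F,G}
The 2nd edge added is D F.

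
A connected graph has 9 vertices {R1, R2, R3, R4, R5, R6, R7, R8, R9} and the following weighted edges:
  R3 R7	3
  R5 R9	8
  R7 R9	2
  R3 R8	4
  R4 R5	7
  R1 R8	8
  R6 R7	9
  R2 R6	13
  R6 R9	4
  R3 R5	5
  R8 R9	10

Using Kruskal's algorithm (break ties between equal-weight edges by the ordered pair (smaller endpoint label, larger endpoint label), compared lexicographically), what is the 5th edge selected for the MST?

Kruskal's algorithm — process edges by increasing weight (ties by edge label):
R7 R9 (2): add — endpoints in different components.
R3 R7 (3): add — endpoints in different components.
R3 R8 (4): add — endpoints in different components.
R6 R9 (4): add — endpoints in different components.
R3 R5 (5): add — endpoints in different components.
R4 R5 (7): add — endpoints in different components.
R1 R8 (8): add — endpoints in different components.
R5 R9 (8): skip — R9 and R5 already connected.
R6 R7 (9): skip — R7 and R6 already connected.
R8 R9 (10): skip — R9 and R8 already connected.
R2 R6 (13): add — endpoints in different components.
The 5th edge added is R3 R5.

R3-R5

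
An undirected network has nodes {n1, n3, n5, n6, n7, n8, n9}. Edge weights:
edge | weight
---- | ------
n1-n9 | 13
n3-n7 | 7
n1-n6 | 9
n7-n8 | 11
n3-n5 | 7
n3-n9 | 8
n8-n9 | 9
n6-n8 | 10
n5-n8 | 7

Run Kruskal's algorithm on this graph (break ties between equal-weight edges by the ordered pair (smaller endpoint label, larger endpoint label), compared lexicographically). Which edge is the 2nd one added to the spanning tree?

n3-n7

Kruskal's algorithm — process edges by increasing weight (ties by edge label):
n3-n5 (7): add. Components now {n3,n5} {n1} {n9} {n6} {n8} {n7}
n3-n7 (7): add. Components now {n3,n5,n7} {n1} {n9} {n6} {n8}
n5-n8 (7): add. Components now {n3,n5,n7,n8} {n1} {n9} {n6}
n3-n9 (8): add. Components now {n3,n5,n7,n8,n9} {n1} {n6}
n1-n6 (9): add. Components now {n3,n5,n7,n8,n9} {n1,n6}
n8-n9 (9): skip — n9 and n8 already connected.
n6-n8 (10): add. Components now {n1,n3,n5,n6,n7,n8,n9}
The 2nd edge added is n3-n7.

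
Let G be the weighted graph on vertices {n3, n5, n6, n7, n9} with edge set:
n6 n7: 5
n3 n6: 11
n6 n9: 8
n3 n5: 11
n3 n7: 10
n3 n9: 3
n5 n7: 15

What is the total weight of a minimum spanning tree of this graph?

27

Kruskal: consider edges lightest-first.
n3 n9 (3): add — endpoints in different components.
n6 n7 (5): add — endpoints in different components.
n6 n9 (8): add — endpoints in different components.
n3 n7 (10): skip — n3 and n7 already connected.
n3 n5 (11): add — endpoints in different components.
MST edges: n3 n9, n6 n7, n6 n9, n3 n5; total weight 3+5+8+11 = 27.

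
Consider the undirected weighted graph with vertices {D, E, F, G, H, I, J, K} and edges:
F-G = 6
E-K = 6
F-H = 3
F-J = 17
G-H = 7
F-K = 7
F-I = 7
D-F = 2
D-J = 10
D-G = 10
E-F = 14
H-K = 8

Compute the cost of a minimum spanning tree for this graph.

41

Kruskal: consider edges lightest-first.
D-F (2): add — endpoints in different components.
F-H (3): add — endpoints in different components.
E-K (6): add — endpoints in different components.
F-G (6): add — endpoints in different components.
F-I (7): add — endpoints in different components.
F-K (7): add — endpoints in different components.
G-H (7): skip — G and H already connected.
H-K (8): skip — H and K already connected.
D-G (10): skip — D and G already connected.
D-J (10): add — endpoints in different components.
MST edges: D-F, F-H, E-K, F-G, F-I, F-K, D-J; total weight 2+3+6+6+7+7+10 = 41.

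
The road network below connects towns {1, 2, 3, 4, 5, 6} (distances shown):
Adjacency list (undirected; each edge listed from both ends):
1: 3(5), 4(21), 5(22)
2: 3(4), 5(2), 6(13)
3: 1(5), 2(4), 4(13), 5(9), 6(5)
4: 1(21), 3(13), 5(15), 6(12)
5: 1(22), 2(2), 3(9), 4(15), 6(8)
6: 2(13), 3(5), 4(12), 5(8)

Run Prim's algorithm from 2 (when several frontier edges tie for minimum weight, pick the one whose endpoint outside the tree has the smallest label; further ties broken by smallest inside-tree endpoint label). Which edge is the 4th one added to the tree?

3-6

Prim's algorithm from 2:
Step 1: cheapest edge leaving the tree is 2 5 (2); add 5.
Step 2: cheapest edge leaving the tree is 2 3 (4); add 3.
Step 3: cheapest edge leaving the tree is 1 3 (5); add 1.
Step 4: cheapest edge leaving the tree is 3 6 (5); add 6.
Step 5: cheapest edge leaving the tree is 4 6 (12); add 4.
The 4th edge added is 3 6.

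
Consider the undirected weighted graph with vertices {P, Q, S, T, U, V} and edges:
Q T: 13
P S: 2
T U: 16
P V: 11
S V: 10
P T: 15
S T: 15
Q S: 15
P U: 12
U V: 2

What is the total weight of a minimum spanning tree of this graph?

Prim's algorithm from T:
Step 1: frontier [Q T 13, P T 15, S T 15, T U 16] → take Q T (13); add Q.
Step 2: frontier [Q S 15, P T 15, S T 15, T U 16] → take P T (15); add P.
Step 3: frontier [P S 2, P V 11, P U 12, Q S 15, S T 15, T U 16] → take P S (2); add S.
Step 4: frontier [P V 11, P U 12, S V 10, T U 16] → take S V (10); add V.
Step 5: frontier [P U 12, T U 16, U V 2] → take U V (2); add U.
MST edges: Q T, P T, P S, S V, U V; total weight 13+15+2+10+2 = 42.

42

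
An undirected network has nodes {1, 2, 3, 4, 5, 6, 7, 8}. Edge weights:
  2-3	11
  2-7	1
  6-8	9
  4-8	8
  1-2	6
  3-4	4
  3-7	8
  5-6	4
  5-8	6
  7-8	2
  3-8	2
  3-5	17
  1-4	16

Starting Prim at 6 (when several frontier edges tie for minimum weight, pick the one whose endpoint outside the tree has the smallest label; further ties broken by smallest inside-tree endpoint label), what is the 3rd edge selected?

Grow the tree from 6 using Prim:
Step 1: frontier [5-6 4, 6-8 9] → take 5-6 (4); add 5.
Step 2: frontier [5-8 6, 3-5 17, 6-8 9] → take 5-8 (6); add 8.
Step 3: frontier [3-5 17, 3-8 2, 7-8 2, 4-8 8] → take 3-8 (2); add 3.
Step 4: frontier [3-4 4, 3-7 8, 2-3 11, 7-8 2, 4-8 8] → take 7-8 (2); add 7.
Step 5: frontier [3-4 4, 2-3 11, 2-7 1, 4-8 8] → take 2-7 (1); add 2.
Step 6: frontier [1-2 6, 3-4 4, 4-8 8] → take 3-4 (4); add 4.
Step 7: frontier [1-2 6, 1-4 16] → take 1-2 (6); add 1.
The 3rd edge added is 3-8.

3-8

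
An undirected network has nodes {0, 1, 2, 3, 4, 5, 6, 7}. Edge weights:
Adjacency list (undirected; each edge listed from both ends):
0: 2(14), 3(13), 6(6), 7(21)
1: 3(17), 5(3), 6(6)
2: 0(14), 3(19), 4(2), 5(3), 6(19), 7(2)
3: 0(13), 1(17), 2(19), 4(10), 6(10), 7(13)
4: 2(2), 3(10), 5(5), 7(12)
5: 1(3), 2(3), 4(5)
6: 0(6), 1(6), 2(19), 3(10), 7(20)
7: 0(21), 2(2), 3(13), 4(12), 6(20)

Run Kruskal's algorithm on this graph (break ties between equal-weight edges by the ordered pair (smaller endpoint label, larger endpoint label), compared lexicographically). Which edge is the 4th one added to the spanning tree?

2-5

Kruskal's algorithm — process edges by increasing weight (ties by edge label):
2-4 (2): add — endpoints in different components.
2-7 (2): add — endpoints in different components.
1-5 (3): add — endpoints in different components.
2-5 (3): add — endpoints in different components.
4-5 (5): skip — 4 and 5 already connected.
0-6 (6): add — endpoints in different components.
1-6 (6): add — endpoints in different components.
3-4 (10): add — endpoints in different components.
The 4th edge added is 2-5.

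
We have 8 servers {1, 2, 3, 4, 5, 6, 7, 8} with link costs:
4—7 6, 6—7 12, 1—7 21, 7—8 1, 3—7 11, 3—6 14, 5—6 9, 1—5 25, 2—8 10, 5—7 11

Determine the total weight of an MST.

Prim, starting at 2.
Step 1: frontier [2—8 10] → take 2—8 (10); add 8.
Step 2: frontier [7—8 1] → take 7—8 (1); add 7.
Step 3: frontier [4—7 6, 3—7 11, 5—7 11, 6—7 12, 1—7 21] → take 4—7 (6); add 4.
Step 4: frontier [3—7 11, 5—7 11, 6—7 12, 1—7 21] → take 3—7 (11); add 3.
Step 5: frontier [3—6 14, 5—7 11, 6—7 12, 1—7 21] → take 5—7 (11); add 5.
Step 6: frontier [3—6 14, 5—6 9, 1—5 25, 6—7 12, 1—7 21] → take 5—6 (9); add 6.
Step 7: frontier [1—5 25, 1—7 21] → take 1—7 (21); add 1.
MST edges: 2—8, 7—8, 4—7, 3—7, 5—7, 5—6, 1—7; total weight 10+1+6+11+11+9+21 = 69.

69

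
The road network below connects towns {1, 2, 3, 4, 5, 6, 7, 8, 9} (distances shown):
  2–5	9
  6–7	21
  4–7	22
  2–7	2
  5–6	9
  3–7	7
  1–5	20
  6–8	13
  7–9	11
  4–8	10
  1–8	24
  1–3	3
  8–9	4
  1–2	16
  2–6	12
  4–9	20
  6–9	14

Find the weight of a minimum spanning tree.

55

Sort edges by weight, then run Kruskal:
2–7 (2): add — endpoints in different components.
1–3 (3): add — endpoints in different components.
8–9 (4): add — endpoints in different components.
3–7 (7): add — endpoints in different components.
2–5 (9): add — endpoints in different components.
5–6 (9): add — endpoints in different components.
4–8 (10): add — endpoints in different components.
7–9 (11): add — endpoints in different components.
MST edges: 2–7, 1–3, 8–9, 3–7, 2–5, 5–6, 4–8, 7–9; total weight 2+3+4+7+9+9+10+11 = 55.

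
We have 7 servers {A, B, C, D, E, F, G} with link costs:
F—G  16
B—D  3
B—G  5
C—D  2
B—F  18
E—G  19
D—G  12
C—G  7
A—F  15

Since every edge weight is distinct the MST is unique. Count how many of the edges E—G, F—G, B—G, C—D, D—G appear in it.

Sort edges by weight, then run Kruskal:
C—D (2): add. Components now {A} {B} {C,D} {E} {F} {G}
B—D (3): add. Components now {A} {B,C,D} {E} {F} {G}
B—G (5): add. Components now {A} {B,C,D,G} {E} {F}
C—G (7): skip — C and G already connected.
D—G (12): skip — D and G already connected.
A—F (15): add. Components now {A,F} {B,C,D,G} {E}
F—G (16): add. Components now {A,B,C,D,F,G} {E}
B—F (18): skip — B and F already connected.
E—G (19): add. Components now {A,B,C,D,E,F,G}
MST edge set: {C—D, B—D, B—G, A—F, F—G, E—G}.
Of the listed edges, {E—G, F—G, B—G, C—D} are in the MST → 4.

4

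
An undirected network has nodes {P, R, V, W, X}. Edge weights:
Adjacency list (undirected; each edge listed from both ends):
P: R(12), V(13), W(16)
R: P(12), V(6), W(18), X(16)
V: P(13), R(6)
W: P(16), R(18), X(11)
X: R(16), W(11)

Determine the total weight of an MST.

Kruskal's algorithm — process edges by increasing weight (ties by edge label):
R-V (6): add — endpoints in different components.
W-X (11): add — endpoints in different components.
P-R (12): add — endpoints in different components.
P-V (13): skip — P and V already connected.
P-W (16): add — endpoints in different components.
MST edges: R-V, W-X, P-R, P-W; total weight 6+11+12+16 = 45.

45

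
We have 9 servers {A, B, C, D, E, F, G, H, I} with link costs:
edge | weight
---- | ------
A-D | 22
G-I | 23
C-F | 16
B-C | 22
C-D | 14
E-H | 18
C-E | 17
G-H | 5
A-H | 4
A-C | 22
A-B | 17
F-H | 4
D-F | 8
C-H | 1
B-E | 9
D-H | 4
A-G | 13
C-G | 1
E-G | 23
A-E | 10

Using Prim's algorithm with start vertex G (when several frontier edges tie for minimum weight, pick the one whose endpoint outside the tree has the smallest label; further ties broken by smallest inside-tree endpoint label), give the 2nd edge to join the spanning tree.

Prim's algorithm from G:
Step 1: cheapest edge leaving the tree is C-G (1); add C.
Step 2: cheapest edge leaving the tree is C-H (1); add H.
Step 3: cheapest edge leaving the tree is A-H (4); add A.
Step 4: cheapest edge leaving the tree is D-H (4); add D.
Step 5: cheapest edge leaving the tree is F-H (4); add F.
Step 6: cheapest edge leaving the tree is A-E (10); add E.
Step 7: cheapest edge leaving the tree is B-E (9); add B.
Step 8: cheapest edge leaving the tree is G-I (23); add I.
The 2nd edge added is C-H.

C-H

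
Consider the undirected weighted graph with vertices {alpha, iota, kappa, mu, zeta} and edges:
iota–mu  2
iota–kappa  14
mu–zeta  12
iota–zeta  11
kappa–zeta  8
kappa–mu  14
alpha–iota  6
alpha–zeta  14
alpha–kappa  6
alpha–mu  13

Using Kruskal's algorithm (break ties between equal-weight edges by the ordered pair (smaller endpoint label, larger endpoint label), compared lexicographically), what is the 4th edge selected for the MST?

kappa-zeta

Kruskal: consider edges lightest-first.
iota–mu (2): add — endpoints in different components.
alpha–iota (6): add — endpoints in different components.
alpha–kappa (6): add — endpoints in different components.
kappa–zeta (8): add — endpoints in different components.
The 4th edge added is kappa–zeta.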